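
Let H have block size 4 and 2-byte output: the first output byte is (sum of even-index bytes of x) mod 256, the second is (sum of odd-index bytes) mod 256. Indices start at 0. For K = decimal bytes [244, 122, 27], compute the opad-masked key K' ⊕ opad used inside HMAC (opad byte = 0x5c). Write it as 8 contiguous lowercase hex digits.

Key decimal bytes [244, 122, 27] = f4 7a 1b is 3 bytes ≤ B = 4; zero-pad to 4 bytes: K' = f4 7a 1b 00.
XOR each byte with 0x5c: f4⊕5c=a8, 7a⊕5c=26, 1b⊕5c=47, 00⊕5c=5c.

a826475c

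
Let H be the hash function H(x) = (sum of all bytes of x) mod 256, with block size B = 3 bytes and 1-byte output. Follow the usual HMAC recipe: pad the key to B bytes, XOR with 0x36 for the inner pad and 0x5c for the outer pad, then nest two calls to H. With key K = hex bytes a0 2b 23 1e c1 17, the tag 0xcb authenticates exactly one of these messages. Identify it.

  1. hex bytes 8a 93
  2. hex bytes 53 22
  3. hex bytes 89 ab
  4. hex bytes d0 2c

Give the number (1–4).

1

Key hex bytes a0 2b 23 1e c1 17 is 6 bytes > B = 3, so hash it first: H(key) = e4, then zero-pad to 3 bytes: K' = e4 00 00.
K' ⊕ ipad = d2 36 36; K' ⊕ opad = b8 5c 5c.
m1: inner = H(d2 36 36 8a 93) = 5b; tag = H(b8 5c 5c 5b) = cb ← matches
m2: inner = H(d2 36 36 53 22) = b3; tag = H(b8 5c 5c b3) = 23
m3: inner = H(d2 36 36 89 ab) = 72; tag = H(b8 5c 5c 72) = e2
m4: inner = H(d2 36 36 d0 2c) = 3a; tag = H(b8 5c 5c 3a) = aa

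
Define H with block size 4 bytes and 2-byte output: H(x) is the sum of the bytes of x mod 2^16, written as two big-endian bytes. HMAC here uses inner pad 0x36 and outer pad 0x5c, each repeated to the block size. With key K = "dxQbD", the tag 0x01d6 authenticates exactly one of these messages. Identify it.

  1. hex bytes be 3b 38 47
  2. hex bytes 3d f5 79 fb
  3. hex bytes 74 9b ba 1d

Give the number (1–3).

Key "dxQbD" = 64 78 51 62 44 is 5 bytes > B = 4, so hash it first: H(key) = 01 d3, then zero-pad to 4 bytes: K' = 01 d3 00 00.
K' ⊕ ipad = 37 e5 36 36; K' ⊕ opad = 5d 8f 5c 5c.
m1: inner = H(37 e5 36 36 be 3b 38 47) = 03 00; tag = H(5d 8f 5c 5c 03 00) = 01a7
m2: inner = H(37 e5 36 36 3d f5 79 fb) = 04 2e; tag = H(5d 8f 5c 5c 04 2e) = 01d6 ← matches
m3: inner = H(37 e5 36 36 74 9b ba 1d) = 03 6e; tag = H(5d 8f 5c 5c 03 6e) = 0215

2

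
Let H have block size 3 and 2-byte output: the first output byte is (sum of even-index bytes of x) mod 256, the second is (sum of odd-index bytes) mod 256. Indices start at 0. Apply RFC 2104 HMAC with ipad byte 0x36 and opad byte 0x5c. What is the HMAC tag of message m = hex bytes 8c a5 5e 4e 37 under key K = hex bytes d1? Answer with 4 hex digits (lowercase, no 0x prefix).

406c

Key hex bytes d1 is 1 byte ≤ B = 3; zero-pad to 3 bytes: K' = d1 00 00.
K' ⊕ ipad = e7 36 36.  K' ⊕ opad = 8d 5c 5c.
Inner input = (K'⊕ipad) ∥ m = e7 36 36 ∥ 8c a5 5e 4e 37.
Inner hash: even-index sum = 528 mod 256 = 16; odd-index sum = 343 mod 256 = 87 → 10 57.
Outer input = (K'⊕opad) ∥ inner = 8d 5c 5c ∥ 10 57.
Outer hash (tag): even-index sum = 320 mod 256 = 64; odd-index sum = 108 mod 256 = 108 → 40 6c.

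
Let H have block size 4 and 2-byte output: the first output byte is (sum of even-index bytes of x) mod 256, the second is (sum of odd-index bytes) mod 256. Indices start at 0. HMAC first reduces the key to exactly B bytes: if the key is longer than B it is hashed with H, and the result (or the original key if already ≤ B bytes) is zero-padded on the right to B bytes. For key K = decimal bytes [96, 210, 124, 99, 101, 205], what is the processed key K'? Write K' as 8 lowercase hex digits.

41020000

|K| = 6 > B = 4, so first hash the key.
H(K): even-index sum = 321 mod 256 = 65; odd-index sum = 514 mod 256 = 2 → 41 02.
Zero-pad H(K) = 41 02 to 4 bytes: K' = 41 02 00 00.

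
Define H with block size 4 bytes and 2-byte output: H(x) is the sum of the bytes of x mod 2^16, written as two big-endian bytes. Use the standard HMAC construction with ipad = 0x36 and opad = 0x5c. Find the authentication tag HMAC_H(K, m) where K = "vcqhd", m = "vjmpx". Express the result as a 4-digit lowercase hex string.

Key "vcqhd" = 76 63 71 68 64 is 5 bytes > B = 4, so hash it first: H(key) = 02 16, then zero-pad to 4 bytes: K' = 02 16 00 00.
K' ⊕ ipad = 34 20 36 36.  K' ⊕ opad = 5e 4a 5c 5c.
Inner input = (K'⊕ipad) ∥ m = 34 20 36 36 ∥ 76 6a 6d 70 78.
Inner hash: sum = 52+32+54+54+118+106+109+112+120 = 757 → 02 f5.
Outer input = (K'⊕opad) ∥ inner = 5e 4a 5c 5c ∥ 02 f5.
Outer hash (tag): sum = 94+74+92+92+2+245 = 599 → 02 57.

0257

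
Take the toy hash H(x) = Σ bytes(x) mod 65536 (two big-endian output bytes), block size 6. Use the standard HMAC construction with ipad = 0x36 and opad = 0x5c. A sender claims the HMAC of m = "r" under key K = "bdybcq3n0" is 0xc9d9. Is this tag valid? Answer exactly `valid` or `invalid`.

Key "bdybcq3n0" = 62 64 79 62 63 71 33 6e 30 is 9 bytes > B = 6, so hash it first: H(key) = 03 46, then zero-pad to 6 bytes: K' = 03 46 00 00 00 00.
K' ⊕ ipad = 35 70 36 36 36 36; K' ⊕ opad = 5f 1a 5c 5c 5c 5c.
Inner hash: sum = 53+112+54+54+54+54+114 = 495 → 01 ef.
Outer hash (recomputed tag): sum = 95+26+92+92+92+92+1+239 = 729 → 02 d9.
Recomputed tag = 02d9; claimed = c9d9 → mismatch.

invalid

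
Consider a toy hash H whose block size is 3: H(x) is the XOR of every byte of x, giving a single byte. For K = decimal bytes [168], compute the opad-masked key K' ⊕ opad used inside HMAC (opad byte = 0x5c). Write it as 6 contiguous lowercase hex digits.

Key decimal bytes [168] = a8 is 1 byte ≤ B = 3; zero-pad to 3 bytes: K' = a8 00 00.
XOR each byte with 0x5c: a8⊕5c=f4, 00⊕5c=5c, 00⊕5c=5c.

f45c5c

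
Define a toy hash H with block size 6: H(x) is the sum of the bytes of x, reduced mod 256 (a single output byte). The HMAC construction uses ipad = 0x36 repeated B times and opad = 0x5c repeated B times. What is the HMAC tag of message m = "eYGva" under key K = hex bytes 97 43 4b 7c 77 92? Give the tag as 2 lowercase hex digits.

b8

Key hex bytes 97 43 4b 7c 77 92 is exactly B = 6 bytes: K' = 97 43 4b 7c 77 92.
K' ⊕ ipad = a1 75 7d 4a 41 a4.  K' ⊕ opad = cb 1f 17 20 2b ce.
Inner input = (K'⊕ipad) ∥ m = a1 75 7d 4a 41 a4 ∥ 65 59 47 76 61.
Inner hash: sum = 161+117+125+74+65+164+101+89+71+118+97 = 1182; mod 256 = 158 → 9e.
Outer input = (K'⊕opad) ∥ inner = cb 1f 17 20 2b ce ∥ 9e.
Outer hash (tag): sum = 203+31+23+32+43+206+158 = 696; mod 256 = 184 → b8.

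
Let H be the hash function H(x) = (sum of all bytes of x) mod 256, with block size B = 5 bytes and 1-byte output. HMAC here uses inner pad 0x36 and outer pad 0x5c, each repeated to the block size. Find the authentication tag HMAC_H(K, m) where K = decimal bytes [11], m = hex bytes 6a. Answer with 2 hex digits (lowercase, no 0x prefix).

46

Key decimal bytes [11] = 0b is 1 byte ≤ B = 5; zero-pad to 5 bytes: K' = 0b 00 00 00 00.
K' ⊕ ipad = 3d 36 36 36 36.  K' ⊕ opad = 57 5c 5c 5c 5c.
Inner input = (K'⊕ipad) ∥ m = 3d 36 36 36 36 ∥ 6a.
Inner hash: sum = 61+54+54+54+54+106 = 383; mod 256 = 127 → 7f.
Outer input = (K'⊕opad) ∥ inner = 57 5c 5c 5c 5c ∥ 7f.
Outer hash (tag): sum = 87+92+92+92+92+127 = 582; mod 256 = 70 → 46.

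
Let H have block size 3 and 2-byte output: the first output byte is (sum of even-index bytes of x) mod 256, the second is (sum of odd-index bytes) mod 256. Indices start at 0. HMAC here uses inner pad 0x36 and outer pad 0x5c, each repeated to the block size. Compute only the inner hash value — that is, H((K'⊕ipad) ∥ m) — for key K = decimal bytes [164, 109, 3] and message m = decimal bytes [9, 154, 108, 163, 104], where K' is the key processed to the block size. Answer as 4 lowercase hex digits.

Key decimal bytes [164, 109, 3] = a4 6d 03 is exactly B = 3 bytes: K' = a4 6d 03.
K' ⊕ ipad = 92 5b 35.
Inner input = 92 5b 35 ∥ 09 9a 6c a3 68.
Inner hash: even-index sum = 516 mod 256 = 4; odd-index sum = 312 mod 256 = 56 → 04 38.

0438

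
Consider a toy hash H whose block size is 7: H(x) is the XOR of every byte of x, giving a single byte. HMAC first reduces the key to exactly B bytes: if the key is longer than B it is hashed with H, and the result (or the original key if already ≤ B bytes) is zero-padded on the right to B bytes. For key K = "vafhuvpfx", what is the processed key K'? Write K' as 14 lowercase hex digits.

74000000000000

|K| = 9 > B = 7, so first hash the key.
H(K): XOR 76⊕61⊕66⊕68⊕75⊕76⊕70⊕66⊕78 = 74.
Zero-pad H(K) = 74 to 7 bytes: K' = 74 00 00 00 00 00 00.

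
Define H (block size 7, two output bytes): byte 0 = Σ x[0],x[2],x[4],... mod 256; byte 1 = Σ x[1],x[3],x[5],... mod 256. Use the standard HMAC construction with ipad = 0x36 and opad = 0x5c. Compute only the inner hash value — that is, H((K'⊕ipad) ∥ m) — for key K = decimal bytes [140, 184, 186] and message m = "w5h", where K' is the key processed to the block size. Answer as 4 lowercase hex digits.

Key decimal bytes [140, 184, 186] = 8c b8 ba is 3 bytes ≤ B = 7; zero-pad to 7 bytes: K' = 8c b8 ba 00 00 00 00.
K' ⊕ ipad = ba 8e 8c 36 36 36 36.
Inner input = ba 8e 8c 36 36 36 36 ∥ 77 35 68.
Inner hash: even-index sum = 487 mod 256 = 231; odd-index sum = 473 mod 256 = 217 → e7 d9.

e7d9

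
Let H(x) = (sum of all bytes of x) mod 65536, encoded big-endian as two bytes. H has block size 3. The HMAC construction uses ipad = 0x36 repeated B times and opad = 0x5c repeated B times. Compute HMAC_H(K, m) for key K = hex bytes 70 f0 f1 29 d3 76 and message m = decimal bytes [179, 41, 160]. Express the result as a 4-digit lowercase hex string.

Key hex bytes 70 f0 f1 29 d3 76 is 6 bytes > B = 3, so hash it first: H(key) = 03 c3, then zero-pad to 3 bytes: K' = 03 c3 00.
K' ⊕ ipad = 35 f5 36.  K' ⊕ opad = 5f 9f 5c.
Inner input = (K'⊕ipad) ∥ m = 35 f5 36 ∥ b3 29 a0.
Inner hash: sum = 53+245+54+179+41+160 = 732 → 02 dc.
Outer input = (K'⊕opad) ∥ inner = 5f 9f 5c ∥ 02 dc.
Outer hash (tag): sum = 95+159+92+2+220 = 568 → 02 38.

0238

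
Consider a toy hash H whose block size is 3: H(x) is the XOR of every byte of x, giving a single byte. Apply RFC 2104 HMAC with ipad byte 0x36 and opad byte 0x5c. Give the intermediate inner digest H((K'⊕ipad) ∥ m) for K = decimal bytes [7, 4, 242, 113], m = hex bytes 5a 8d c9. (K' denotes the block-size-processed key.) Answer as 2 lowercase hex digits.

a8

Key decimal bytes [7, 4, 242, 113] = 07 04 f2 71 is 4 bytes > B = 3, so hash it first: H(key) = 80, then zero-pad to 3 bytes: K' = 80 00 00.
K' ⊕ ipad = b6 36 36.
Inner input = b6 36 36 ∥ 5a 8d c9.
Inner hash: XOR b6⊕36⊕36⊕5a⊕8d⊕c9 = a8.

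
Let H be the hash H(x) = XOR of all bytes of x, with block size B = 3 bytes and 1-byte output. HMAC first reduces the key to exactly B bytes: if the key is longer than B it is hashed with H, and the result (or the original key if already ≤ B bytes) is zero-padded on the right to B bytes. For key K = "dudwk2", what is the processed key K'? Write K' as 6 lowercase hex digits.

|K| = 6 > B = 3, so first hash the key.
H(K): XOR 64⊕75⊕64⊕77⊕6b⊕32 = 5b.
Zero-pad H(K) = 5b to 3 bytes: K' = 5b 00 00.

5b0000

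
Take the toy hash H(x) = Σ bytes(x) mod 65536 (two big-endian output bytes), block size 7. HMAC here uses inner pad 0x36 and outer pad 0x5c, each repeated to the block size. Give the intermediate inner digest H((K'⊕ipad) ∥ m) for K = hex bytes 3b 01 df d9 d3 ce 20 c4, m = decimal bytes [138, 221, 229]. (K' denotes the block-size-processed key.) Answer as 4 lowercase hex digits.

03db

Key hex bytes 3b 01 df d9 d3 ce 20 c4 is 8 bytes > B = 7, so hash it first: H(key) = 04 79, then zero-pad to 7 bytes: K' = 04 79 00 00 00 00 00.
K' ⊕ ipad = 32 4f 36 36 36 36 36.
Inner input = 32 4f 36 36 36 36 36 ∥ 8a dd e5.
Inner hash: sum = 50+79+54+54+54+54+54+138+221+229 = 987 → 03 db.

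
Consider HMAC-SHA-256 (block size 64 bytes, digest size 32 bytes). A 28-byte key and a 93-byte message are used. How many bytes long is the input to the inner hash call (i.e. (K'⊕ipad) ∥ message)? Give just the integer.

157

Key is 28 ≤ 64 bytes, zero-padded: |K'| = 64.
Inner input = (K'⊕ipad) ∥ m → 64 + 93 = 157 bytes.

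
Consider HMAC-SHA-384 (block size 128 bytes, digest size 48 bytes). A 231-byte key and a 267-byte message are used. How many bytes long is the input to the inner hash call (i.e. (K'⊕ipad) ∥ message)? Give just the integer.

Key is 231 > 128 bytes, so it is hashed to 48 bytes then zero-padded to 128: |K'| = 128.
Inner input = (K'⊕ipad) ∥ m → 128 + 267 = 395 bytes.

395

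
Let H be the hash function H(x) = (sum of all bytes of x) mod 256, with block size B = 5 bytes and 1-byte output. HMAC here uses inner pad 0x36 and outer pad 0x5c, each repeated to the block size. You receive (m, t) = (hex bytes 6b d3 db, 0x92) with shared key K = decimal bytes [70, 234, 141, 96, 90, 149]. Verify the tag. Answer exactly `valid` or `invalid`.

Key decimal bytes [70, 234, 141, 96, 90, 149] = 46 ea 8d 60 5a 95 is 6 bytes > B = 5, so hash it first: H(key) = 0c, then zero-pad to 5 bytes: K' = 0c 00 00 00 00.
K' ⊕ ipad = 3a 36 36 36 36; K' ⊕ opad = 50 5c 5c 5c 5c.
Inner hash: sum = 58+54+54+54+54+107+211+219 = 811; mod 256 = 43 → 2b.
Outer hash (recomputed tag): sum = 80+92+92+92+92+43 = 491; mod 256 = 235 → eb.
Recomputed tag = eb; claimed = 92 → mismatch.

invalid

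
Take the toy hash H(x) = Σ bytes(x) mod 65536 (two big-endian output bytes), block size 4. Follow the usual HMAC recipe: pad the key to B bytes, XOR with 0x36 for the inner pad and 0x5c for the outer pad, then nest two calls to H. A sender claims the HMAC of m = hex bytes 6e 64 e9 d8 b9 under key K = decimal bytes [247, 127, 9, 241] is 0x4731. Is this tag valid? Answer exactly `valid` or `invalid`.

invalid

Key decimal bytes [247, 127, 9, 241] = f7 7f 09 f1 is exactly B = 4 bytes: K' = f7 7f 09 f1.
K' ⊕ ipad = c1 49 3f c7; K' ⊕ opad = ab 23 55 ad.
Inner hash: sum = 193+73+63+199+110+100+233+216+185 = 1372 → 05 5c.
Outer hash (recomputed tag): sum = 171+35+85+173+5+92 = 561 → 02 31.
Recomputed tag = 0231; claimed = 4731 → mismatch.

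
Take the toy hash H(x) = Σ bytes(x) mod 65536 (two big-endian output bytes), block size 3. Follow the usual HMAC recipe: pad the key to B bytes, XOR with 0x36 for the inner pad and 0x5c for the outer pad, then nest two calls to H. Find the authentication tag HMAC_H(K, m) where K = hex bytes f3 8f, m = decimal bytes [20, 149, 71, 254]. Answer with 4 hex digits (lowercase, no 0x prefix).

0283

Key hex bytes f3 8f is 2 bytes ≤ B = 3; zero-pad to 3 bytes: K' = f3 8f 00.
K' ⊕ ipad = c5 b9 36.  K' ⊕ opad = af d3 5c.
Inner input = (K'⊕ipad) ∥ m = c5 b9 36 ∥ 14 95 47 fe.
Inner hash: sum = 197+185+54+20+149+71+254 = 930 → 03 a2.
Outer input = (K'⊕opad) ∥ inner = af d3 5c ∥ 03 a2.
Outer hash (tag): sum = 175+211+92+3+162 = 643 → 02 83.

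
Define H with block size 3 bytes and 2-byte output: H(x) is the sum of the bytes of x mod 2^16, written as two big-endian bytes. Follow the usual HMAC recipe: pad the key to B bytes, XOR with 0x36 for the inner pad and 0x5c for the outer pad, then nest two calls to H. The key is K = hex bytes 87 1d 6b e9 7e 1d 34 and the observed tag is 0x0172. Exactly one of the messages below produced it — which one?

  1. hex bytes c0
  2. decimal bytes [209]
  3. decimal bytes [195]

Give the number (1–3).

Key hex bytes 87 1d 6b e9 7e 1d 34 is 7 bytes > B = 3, so hash it first: H(key) = 02 c7, then zero-pad to 3 bytes: K' = 02 c7 00.
K' ⊕ ipad = 34 f1 36; K' ⊕ opad = 5e 9b 5c.
m1: inner = H(34 f1 36 c0) = 02 1b; tag = H(5e 9b 5c 02 1b) = 0172 ← matches
m2: inner = H(34 f1 36 d1) = 02 2c; tag = H(5e 9b 5c 02 2c) = 0183
m3: inner = H(34 f1 36 c3) = 02 1e; tag = H(5e 9b 5c 02 1e) = 0175

1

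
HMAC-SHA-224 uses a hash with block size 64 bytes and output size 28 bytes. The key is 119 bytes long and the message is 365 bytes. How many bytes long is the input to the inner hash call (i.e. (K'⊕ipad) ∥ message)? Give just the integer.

429

Key is 119 > 64 bytes, so it is hashed to 28 bytes then zero-padded to 64: |K'| = 64.
Inner input = (K'⊕ipad) ∥ m → 64 + 365 = 429 bytes.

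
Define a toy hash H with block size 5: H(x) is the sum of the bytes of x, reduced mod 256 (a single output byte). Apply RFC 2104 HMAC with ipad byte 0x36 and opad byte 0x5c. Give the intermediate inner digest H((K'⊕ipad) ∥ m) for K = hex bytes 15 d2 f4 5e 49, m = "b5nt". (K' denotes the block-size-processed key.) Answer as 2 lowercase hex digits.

29

Key hex bytes 15 d2 f4 5e 49 is exactly B = 5 bytes: K' = 15 d2 f4 5e 49.
K' ⊕ ipad = 23 e4 c2 68 7f.
Inner input = 23 e4 c2 68 7f ∥ 62 35 6e 74.
Inner hash: sum = 35+228+194+104+127+98+53+110+116 = 1065; mod 256 = 41 → 29.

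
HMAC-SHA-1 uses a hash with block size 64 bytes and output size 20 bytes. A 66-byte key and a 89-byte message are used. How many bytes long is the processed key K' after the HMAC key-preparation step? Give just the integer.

64

Key is 66 > 64 bytes, so it is hashed to 20 bytes then zero-padded to 64: |K'| = 64.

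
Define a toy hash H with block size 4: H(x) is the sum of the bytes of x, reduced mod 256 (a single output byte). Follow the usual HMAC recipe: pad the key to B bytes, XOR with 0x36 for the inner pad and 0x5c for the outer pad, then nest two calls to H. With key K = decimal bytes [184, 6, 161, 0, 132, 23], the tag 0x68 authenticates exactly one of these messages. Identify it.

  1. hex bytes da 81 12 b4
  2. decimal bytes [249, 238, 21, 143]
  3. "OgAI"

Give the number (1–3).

3

Key decimal bytes [184, 6, 161, 0, 132, 23] = b8 06 a1 00 84 17 is 6 bytes > B = 4, so hash it first: H(key) = fa, then zero-pad to 4 bytes: K' = fa 00 00 00.
K' ⊕ ipad = cc 36 36 36; K' ⊕ opad = a6 5c 5c 5c.
m1: inner = H(cc 36 36 36 da 81 12 b4) = 8f; tag = H(a6 5c 5c 5c 8f) = 49
m2: inner = H(cc 36 36 36 f9 ee 15 8f) = f9; tag = H(a6 5c 5c 5c f9) = b3
m3: inner = H(cc 36 36 36 4f 67 41 49) = ae; tag = H(a6 5c 5c 5c ae) = 68 ← matches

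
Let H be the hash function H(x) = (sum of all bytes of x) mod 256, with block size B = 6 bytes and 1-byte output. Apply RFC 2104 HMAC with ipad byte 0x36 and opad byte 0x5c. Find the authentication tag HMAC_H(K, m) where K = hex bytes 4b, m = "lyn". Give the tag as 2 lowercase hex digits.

Key hex bytes 4b is 1 byte ≤ B = 6; zero-pad to 6 bytes: K' = 4b 00 00 00 00 00.
K' ⊕ ipad = 7d 36 36 36 36 36.  K' ⊕ opad = 17 5c 5c 5c 5c 5c.
Inner input = (K'⊕ipad) ∥ m = 7d 36 36 36 36 36 ∥ 6c 79 6e.
Inner hash: sum = 125+54+54+54+54+54+108+121+110 = 734; mod 256 = 222 → de.
Outer input = (K'⊕opad) ∥ inner = 17 5c 5c 5c 5c 5c ∥ de.
Outer hash (tag): sum = 23+92+92+92+92+92+222 = 705; mod 256 = 193 → c1.

c1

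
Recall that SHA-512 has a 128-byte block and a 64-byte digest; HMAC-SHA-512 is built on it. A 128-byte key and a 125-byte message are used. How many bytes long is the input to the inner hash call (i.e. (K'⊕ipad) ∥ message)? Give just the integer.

Key is 128 ≤ 128 bytes, zero-padded: |K'| = 128.
Inner input = (K'⊕ipad) ∥ m → 128 + 125 = 253 bytes.

253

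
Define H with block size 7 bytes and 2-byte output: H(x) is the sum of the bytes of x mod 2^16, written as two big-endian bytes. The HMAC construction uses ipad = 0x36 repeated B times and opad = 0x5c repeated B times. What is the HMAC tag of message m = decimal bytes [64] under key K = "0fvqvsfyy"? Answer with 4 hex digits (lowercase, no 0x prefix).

031a

Key "0fvqvsfyy" = 30 66 76 71 76 73 66 79 79 is 9 bytes > B = 7, so hash it first: H(key) = 03 be, then zero-pad to 7 bytes: K' = 03 be 00 00 00 00 00.
K' ⊕ ipad = 35 88 36 36 36 36 36.  K' ⊕ opad = 5f e2 5c 5c 5c 5c 5c.
Inner input = (K'⊕ipad) ∥ m = 35 88 36 36 36 36 36 ∥ 40.
Inner hash: sum = 53+136+54+54+54+54+54+64 = 523 → 02 0b.
Outer input = (K'⊕opad) ∥ inner = 5f e2 5c 5c 5c 5c 5c ∥ 02 0b.
Outer hash (tag): sum = 95+226+92+92+92+92+92+2+11 = 794 → 03 1a.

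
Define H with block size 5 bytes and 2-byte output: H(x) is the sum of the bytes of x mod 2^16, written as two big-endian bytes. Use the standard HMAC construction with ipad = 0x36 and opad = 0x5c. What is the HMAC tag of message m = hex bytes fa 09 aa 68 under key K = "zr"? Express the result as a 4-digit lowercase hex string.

Key "zr" = 7a 72 is 2 bytes ≤ B = 5; zero-pad to 5 bytes: K' = 7a 72 00 00 00.
K' ⊕ ipad = 4c 44 36 36 36.  K' ⊕ opad = 26 2e 5c 5c 5c.
Inner input = (K'⊕ipad) ∥ m = 4c 44 36 36 36 ∥ fa 09 aa 68.
Inner hash: sum = 76+68+54+54+54+250+9+170+104 = 839 → 03 47.
Outer input = (K'⊕opad) ∥ inner = 26 2e 5c 5c 5c ∥ 03 47.
Outer hash (tag): sum = 38+46+92+92+92+3+71 = 434 → 01 b2.

01b2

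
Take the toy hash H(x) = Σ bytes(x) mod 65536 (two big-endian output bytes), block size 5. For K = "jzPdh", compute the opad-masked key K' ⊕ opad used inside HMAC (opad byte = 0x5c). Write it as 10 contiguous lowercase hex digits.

36260c3834

Key "jzPdh" = 6a 7a 50 64 68 is exactly B = 5 bytes: K' = 6a 7a 50 64 68.
XOR each byte with 0x5c: 6a⊕5c=36, 7a⊕5c=26, 50⊕5c=0c, 64⊕5c=38, 68⊕5c=34.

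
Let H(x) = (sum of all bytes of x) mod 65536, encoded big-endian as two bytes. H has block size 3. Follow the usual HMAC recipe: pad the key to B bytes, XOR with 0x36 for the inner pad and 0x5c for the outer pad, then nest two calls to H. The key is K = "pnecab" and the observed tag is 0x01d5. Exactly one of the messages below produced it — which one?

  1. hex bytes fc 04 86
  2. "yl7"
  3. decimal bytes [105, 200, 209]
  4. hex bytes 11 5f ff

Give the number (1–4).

2

Key "pnecab" = 70 6e 65 63 61 62 is 6 bytes > B = 3, so hash it first: H(key) = 02 69, then zero-pad to 3 bytes: K' = 02 69 00.
K' ⊕ ipad = 34 5f 36; K' ⊕ opad = 5e 35 5c.
m1: inner = H(34 5f 36 fc 04 86) = 02 4f; tag = H(5e 35 5c 02 4f) = 0140
m2: inner = H(34 5f 36 79 6c 37) = 01 e5; tag = H(5e 35 5c 01 e5) = 01d5 ← matches
m3: inner = H(34 5f 36 69 c8 d1) = 02 cb; tag = H(5e 35 5c 02 cb) = 01bc
m4: inner = H(34 5f 36 11 5f ff) = 02 38; tag = H(5e 35 5c 02 38) = 0129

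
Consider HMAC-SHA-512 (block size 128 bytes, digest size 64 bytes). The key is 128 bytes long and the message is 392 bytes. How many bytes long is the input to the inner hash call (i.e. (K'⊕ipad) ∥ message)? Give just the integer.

Key is 128 ≤ 128 bytes, zero-padded: |K'| = 128.
Inner input = (K'⊕ipad) ∥ m → 128 + 392 = 520 bytes.

520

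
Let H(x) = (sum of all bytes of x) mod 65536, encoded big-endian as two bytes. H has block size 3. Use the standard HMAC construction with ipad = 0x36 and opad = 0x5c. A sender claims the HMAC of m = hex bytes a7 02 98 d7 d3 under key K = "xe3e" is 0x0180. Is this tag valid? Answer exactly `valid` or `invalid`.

valid

Key "xe3e" = 78 65 33 65 is 4 bytes > B = 3, so hash it first: H(key) = 01 75, then zero-pad to 3 bytes: K' = 01 75 00.
K' ⊕ ipad = 37 43 36; K' ⊕ opad = 5d 29 5c.
Inner hash: sum = 55+67+54+167+2+152+215+211 = 923 → 03 9b.
Outer hash (recomputed tag): sum = 93+41+92+3+155 = 384 → 01 80.
Recomputed tag = 0180; claimed = 0180 → match.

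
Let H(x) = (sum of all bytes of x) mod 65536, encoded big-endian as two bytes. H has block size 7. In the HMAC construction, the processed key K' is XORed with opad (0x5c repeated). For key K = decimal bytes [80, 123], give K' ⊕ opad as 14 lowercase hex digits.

0c275c5c5c5c5c

Key decimal bytes [80, 123] = 50 7b is 2 bytes ≤ B = 7; zero-pad to 7 bytes: K' = 50 7b 00 00 00 00 00.
XOR each byte with 0x5c: 50⊕5c=0c, 7b⊕5c=27, 00⊕5c=5c, 00⊕5c=5c, 00⊕5c=5c, 00⊕5c=5c, 00⊕5c=5c.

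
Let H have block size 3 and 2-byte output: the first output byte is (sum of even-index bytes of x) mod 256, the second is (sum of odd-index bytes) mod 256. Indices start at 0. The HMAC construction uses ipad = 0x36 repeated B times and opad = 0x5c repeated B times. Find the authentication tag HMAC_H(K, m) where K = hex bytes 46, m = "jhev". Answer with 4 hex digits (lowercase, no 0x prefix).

Key hex bytes 46 is 1 byte ≤ B = 3; zero-pad to 3 bytes: K' = 46 00 00.
K' ⊕ ipad = 70 36 36.  K' ⊕ opad = 1a 5c 5c.
Inner input = (K'⊕ipad) ∥ m = 70 36 36 ∥ 6a 68 65 76.
Inner hash: even-index sum = 388 mod 256 = 132; odd-index sum = 261 mod 256 = 5 → 84 05.
Outer input = (K'⊕opad) ∥ inner = 1a 5c 5c ∥ 84 05.
Outer hash (tag): even-index sum = 123 mod 256 = 123; odd-index sum = 224 mod 256 = 224 → 7b e0.

7be0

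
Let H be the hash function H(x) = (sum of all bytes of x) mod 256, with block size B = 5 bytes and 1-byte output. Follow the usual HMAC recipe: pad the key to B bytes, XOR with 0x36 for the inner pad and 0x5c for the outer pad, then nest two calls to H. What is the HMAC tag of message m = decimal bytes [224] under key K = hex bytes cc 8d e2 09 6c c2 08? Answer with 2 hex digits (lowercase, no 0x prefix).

Key hex bytes cc 8d e2 09 6c c2 08 is 7 bytes > B = 5, so hash it first: H(key) = 7a, then zero-pad to 5 bytes: K' = 7a 00 00 00 00.
K' ⊕ ipad = 4c 36 36 36 36.  K' ⊕ opad = 26 5c 5c 5c 5c.
Inner input = (K'⊕ipad) ∥ m = 4c 36 36 36 36 ∥ e0.
Inner hash: sum = 76+54+54+54+54+224 = 516; mod 256 = 4 → 04.
Outer input = (K'⊕opad) ∥ inner = 26 5c 5c 5c 5c ∥ 04.
Outer hash (tag): sum = 38+92+92+92+92+4 = 410; mod 256 = 154 → 9a.

9a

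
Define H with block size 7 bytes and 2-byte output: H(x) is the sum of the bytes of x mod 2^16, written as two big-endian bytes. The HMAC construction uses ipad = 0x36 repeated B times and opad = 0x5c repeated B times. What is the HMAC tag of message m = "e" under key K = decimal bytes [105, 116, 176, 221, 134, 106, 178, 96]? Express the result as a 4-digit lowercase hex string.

Key decimal bytes [105, 116, 176, 221, 134, 106, 178, 96] = 69 74 b0 dd 86 6a b2 60 is 8 bytes > B = 7, so hash it first: H(key) = 04 6c, then zero-pad to 7 bytes: K' = 04 6c 00 00 00 00 00.
K' ⊕ ipad = 32 5a 36 36 36 36 36.  K' ⊕ opad = 58 30 5c 5c 5c 5c 5c.
Inner input = (K'⊕ipad) ∥ m = 32 5a 36 36 36 36 36 ∥ 65.
Inner hash: sum = 50+90+54+54+54+54+54+101 = 511 → 01 ff.
Outer input = (K'⊕opad) ∥ inner = 58 30 5c 5c 5c 5c 5c ∥ 01 ff.
Outer hash (tag): sum = 88+48+92+92+92+92+92+1+255 = 852 → 03 54.

0354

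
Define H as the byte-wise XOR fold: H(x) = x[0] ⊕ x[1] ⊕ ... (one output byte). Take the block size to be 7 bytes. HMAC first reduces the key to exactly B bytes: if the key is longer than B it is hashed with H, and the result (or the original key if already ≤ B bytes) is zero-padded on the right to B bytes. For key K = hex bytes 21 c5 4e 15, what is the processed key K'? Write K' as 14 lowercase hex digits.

21c54e15000000

Key hex bytes 21 c5 4e 15 is 4 bytes ≤ B = 7; zero-pad to 7 bytes: K' = 21 c5 4e 15 00 00 00.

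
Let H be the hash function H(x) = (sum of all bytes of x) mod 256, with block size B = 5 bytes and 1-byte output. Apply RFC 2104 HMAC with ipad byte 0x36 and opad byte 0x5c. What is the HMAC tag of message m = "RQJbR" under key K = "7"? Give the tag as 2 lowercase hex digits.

55

Key "7" = 37 is 1 byte ≤ B = 5; zero-pad to 5 bytes: K' = 37 00 00 00 00.
K' ⊕ ipad = 01 36 36 36 36.  K' ⊕ opad = 6b 5c 5c 5c 5c.
Inner input = (K'⊕ipad) ∥ m = 01 36 36 36 36 ∥ 52 51 4a 62 52.
Inner hash: sum = 1+54+54+54+54+82+81+74+98+82 = 634; mod 256 = 122 → 7a.
Outer input = (K'⊕opad) ∥ inner = 6b 5c 5c 5c 5c ∥ 7a.
Outer hash (tag): sum = 107+92+92+92+92+122 = 597; mod 256 = 85 → 55.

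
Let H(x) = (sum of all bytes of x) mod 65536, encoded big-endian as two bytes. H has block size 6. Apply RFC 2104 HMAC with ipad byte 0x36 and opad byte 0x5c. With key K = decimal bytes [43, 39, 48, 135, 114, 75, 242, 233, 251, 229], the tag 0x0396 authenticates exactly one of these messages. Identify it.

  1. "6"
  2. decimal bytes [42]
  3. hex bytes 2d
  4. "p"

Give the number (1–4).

3

Key decimal bytes [43, 39, 48, 135, 114, 75, 242, 233, 251, 229] = 2b 27 30 87 72 4b f2 e9 fb e5 is 10 bytes > B = 6, so hash it first: H(key) = 05 81, then zero-pad to 6 bytes: K' = 05 81 00 00 00 00.
K' ⊕ ipad = 33 b7 36 36 36 36; K' ⊕ opad = 59 dd 5c 5c 5c 5c.
m1: inner = H(33 b7 36 36 36 36 36) = 01 f8; tag = H(59 dd 5c 5c 5c 5c 01 f8) = 039f
m2: inner = H(33 b7 36 36 36 36 2a) = 01 ec; tag = H(59 dd 5c 5c 5c 5c 01 ec) = 0393
m3: inner = H(33 b7 36 36 36 36 2d) = 01 ef; tag = H(59 dd 5c 5c 5c 5c 01 ef) = 0396 ← matches
m4: inner = H(33 b7 36 36 36 36 70) = 02 32; tag = H(59 dd 5c 5c 5c 5c 02 32) = 02da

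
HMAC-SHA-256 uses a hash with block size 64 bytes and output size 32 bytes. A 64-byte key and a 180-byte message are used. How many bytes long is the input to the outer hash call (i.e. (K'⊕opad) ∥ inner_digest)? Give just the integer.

Key is 64 ≤ 64 bytes, zero-padded: |K'| = 64.
Outer input = (K'⊕opad) ∥ H(inner) → 64 + 32 = 96 bytes.

96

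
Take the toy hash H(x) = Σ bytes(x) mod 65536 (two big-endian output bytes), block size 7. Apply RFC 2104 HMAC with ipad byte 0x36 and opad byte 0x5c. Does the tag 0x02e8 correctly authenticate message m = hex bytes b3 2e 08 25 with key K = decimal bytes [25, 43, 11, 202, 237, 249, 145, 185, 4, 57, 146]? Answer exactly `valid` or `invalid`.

Key decimal bytes [25, 43, 11, 202, 237, 249, 145, 185, 4, 57, 146] = 19 2b 0b ca ed f9 91 b9 04 39 92 is 11 bytes > B = 7, so hash it first: H(key) = 05 18, then zero-pad to 7 bytes: K' = 05 18 00 00 00 00 00.
K' ⊕ ipad = 33 2e 36 36 36 36 36; K' ⊕ opad = 59 44 5c 5c 5c 5c 5c.
Inner hash: sum = 51+46+54+54+54+54+54+179+46+8+37 = 637 → 02 7d.
Outer hash (recomputed tag): sum = 89+68+92+92+92+92+92+2+125 = 744 → 02 e8.
Recomputed tag = 02e8; claimed = 02e8 → match.

valid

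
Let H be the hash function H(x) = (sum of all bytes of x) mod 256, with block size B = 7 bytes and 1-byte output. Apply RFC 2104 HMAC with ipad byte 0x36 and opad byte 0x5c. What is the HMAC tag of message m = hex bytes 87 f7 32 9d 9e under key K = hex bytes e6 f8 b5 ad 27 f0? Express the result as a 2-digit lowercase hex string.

Key hex bytes e6 f8 b5 ad 27 f0 is 6 bytes ≤ B = 7; zero-pad to 7 bytes: K' = e6 f8 b5 ad 27 f0 00.
K' ⊕ ipad = d0 ce 83 9b 11 c6 36.  K' ⊕ opad = ba a4 e9 f1 7b ac 5c.
Inner input = (K'⊕ipad) ∥ m = d0 ce 83 9b 11 c6 36 ∥ 87 f7 32 9d 9e.
Inner hash: sum = 208+206+131+155+17+198+54+135+247+50+157+158 = 1716; mod 256 = 180 → b4.
Outer input = (K'⊕opad) ∥ inner = ba a4 e9 f1 7b ac 5c ∥ b4.
Outer hash (tag): sum = 186+164+233+241+123+172+92+180 = 1391; mod 256 = 111 → 6f.

6f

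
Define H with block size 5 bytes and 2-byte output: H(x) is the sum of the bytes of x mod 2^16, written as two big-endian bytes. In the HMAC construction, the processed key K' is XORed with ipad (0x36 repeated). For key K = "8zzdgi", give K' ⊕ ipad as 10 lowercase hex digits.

Key "8zzdgi" = 38 7a 7a 64 67 69 is 6 bytes > B = 5, so hash it first: H(key) = 02 60, then zero-pad to 5 bytes: K' = 02 60 00 00 00.
XOR each byte with 0x36: 02⊕36=34, 60⊕36=56, 00⊕36=36, 00⊕36=36, 00⊕36=36.

3456363636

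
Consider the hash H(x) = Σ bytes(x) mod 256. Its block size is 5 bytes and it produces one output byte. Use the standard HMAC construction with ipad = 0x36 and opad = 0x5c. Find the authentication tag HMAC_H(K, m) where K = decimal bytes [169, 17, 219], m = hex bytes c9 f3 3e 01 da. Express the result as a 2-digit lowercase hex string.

75

Key decimal bytes [169, 17, 219] = a9 11 db is 3 bytes ≤ B = 5; zero-pad to 5 bytes: K' = a9 11 db 00 00.
K' ⊕ ipad = 9f 27 ed 36 36.  K' ⊕ opad = f5 4d 87 5c 5c.
Inner input = (K'⊕ipad) ∥ m = 9f 27 ed 36 36 ∥ c9 f3 3e 01 da.
Inner hash: sum = 159+39+237+54+54+201+243+62+1+218 = 1268; mod 256 = 244 → f4.
Outer input = (K'⊕opad) ∥ inner = f5 4d 87 5c 5c ∥ f4.
Outer hash (tag): sum = 245+77+135+92+92+244 = 885; mod 256 = 117 → 75.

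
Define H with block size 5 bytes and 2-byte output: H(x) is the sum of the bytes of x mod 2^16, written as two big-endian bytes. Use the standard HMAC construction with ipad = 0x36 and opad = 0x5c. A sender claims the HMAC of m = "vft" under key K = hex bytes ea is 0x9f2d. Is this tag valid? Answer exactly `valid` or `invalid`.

Key hex bytes ea is 1 byte ≤ B = 5; zero-pad to 5 bytes: K' = ea 00 00 00 00.
K' ⊕ ipad = dc 36 36 36 36; K' ⊕ opad = b6 5c 5c 5c 5c.
Inner hash: sum = 220+54+54+54+54+118+102+116 = 772 → 03 04.
Outer hash (recomputed tag): sum = 182+92+92+92+92+3+4 = 557 → 02 2d.
Recomputed tag = 022d; claimed = 9f2d → mismatch.

invalid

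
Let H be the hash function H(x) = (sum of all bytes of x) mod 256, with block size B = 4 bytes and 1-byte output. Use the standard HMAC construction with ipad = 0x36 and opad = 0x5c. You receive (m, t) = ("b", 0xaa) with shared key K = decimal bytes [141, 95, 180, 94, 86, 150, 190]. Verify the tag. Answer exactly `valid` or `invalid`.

valid

Key decimal bytes [141, 95, 180, 94, 86, 150, 190] = 8d 5f b4 5e 56 96 be is 7 bytes > B = 4, so hash it first: H(key) = a8, then zero-pad to 4 bytes: K' = a8 00 00 00.
K' ⊕ ipad = 9e 36 36 36; K' ⊕ opad = f4 5c 5c 5c.
Inner hash: sum = 158+54+54+54+98 = 418; mod 256 = 162 → a2.
Outer hash (recomputed tag): sum = 244+92+92+92+162 = 682; mod 256 = 170 → aa.
Recomputed tag = aa; claimed = aa → match.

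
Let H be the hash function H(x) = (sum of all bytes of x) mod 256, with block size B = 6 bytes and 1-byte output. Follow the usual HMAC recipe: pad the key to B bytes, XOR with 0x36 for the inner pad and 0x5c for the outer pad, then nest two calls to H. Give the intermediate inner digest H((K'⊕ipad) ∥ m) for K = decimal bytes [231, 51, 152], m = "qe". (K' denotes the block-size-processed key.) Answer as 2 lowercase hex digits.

fc

Key decimal bytes [231, 51, 152] = e7 33 98 is 3 bytes ≤ B = 6; zero-pad to 6 bytes: K' = e7 33 98 00 00 00.
K' ⊕ ipad = d1 05 ae 36 36 36.
Inner input = d1 05 ae 36 36 36 ∥ 71 65.
Inner hash: sum = 209+5+174+54+54+54+113+101 = 764; mod 256 = 252 → fc.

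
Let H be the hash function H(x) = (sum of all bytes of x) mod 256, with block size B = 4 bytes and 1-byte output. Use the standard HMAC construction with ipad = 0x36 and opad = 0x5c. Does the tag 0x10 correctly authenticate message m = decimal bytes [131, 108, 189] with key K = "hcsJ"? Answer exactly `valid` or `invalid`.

invalid

Key "hcsJ" = 68 63 73 4a is exactly B = 4 bytes: K' = 68 63 73 4a.
K' ⊕ ipad = 5e 55 45 7c; K' ⊕ opad = 34 3f 2f 16.
Inner hash: sum = 94+85+69+124+131+108+189 = 800; mod 256 = 32 → 20.
Outer hash (recomputed tag): sum = 52+63+47+22+32 = 216 → d8.
Recomputed tag = d8; claimed = 10 → mismatch.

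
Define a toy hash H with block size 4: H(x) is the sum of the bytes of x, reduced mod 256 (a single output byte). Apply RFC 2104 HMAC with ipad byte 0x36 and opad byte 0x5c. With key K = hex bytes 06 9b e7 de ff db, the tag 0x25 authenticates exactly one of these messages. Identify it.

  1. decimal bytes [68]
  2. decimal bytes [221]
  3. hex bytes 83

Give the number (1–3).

Key hex bytes 06 9b e7 de ff db is 6 bytes > B = 4, so hash it first: H(key) = 40, then zero-pad to 4 bytes: K' = 40 00 00 00.
K' ⊕ ipad = 76 36 36 36; K' ⊕ opad = 1c 5c 5c 5c.
m1: inner = H(76 36 36 36 44) = 5c; tag = H(1c 5c 5c 5c 5c) = 8c
m2: inner = H(76 36 36 36 dd) = f5; tag = H(1c 5c 5c 5c f5) = 25 ← matches
m3: inner = H(76 36 36 36 83) = 9b; tag = H(1c 5c 5c 5c 9b) = cb

2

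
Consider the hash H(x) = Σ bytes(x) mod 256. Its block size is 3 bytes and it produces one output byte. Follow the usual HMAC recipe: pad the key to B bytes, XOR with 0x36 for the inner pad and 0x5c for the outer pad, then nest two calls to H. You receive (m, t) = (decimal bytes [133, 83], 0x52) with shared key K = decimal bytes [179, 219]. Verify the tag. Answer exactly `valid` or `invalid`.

valid

Key decimal bytes [179, 219] = b3 db is 2 bytes ≤ B = 3; zero-pad to 3 bytes: K' = b3 db 00.
K' ⊕ ipad = 85 ed 36; K' ⊕ opad = ef 87 5c.
Inner hash: sum = 133+237+54+133+83 = 640; mod 256 = 128 → 80.
Outer hash (recomputed tag): sum = 239+135+92+128 = 594; mod 256 = 82 → 52.
Recomputed tag = 52; claimed = 52 → match.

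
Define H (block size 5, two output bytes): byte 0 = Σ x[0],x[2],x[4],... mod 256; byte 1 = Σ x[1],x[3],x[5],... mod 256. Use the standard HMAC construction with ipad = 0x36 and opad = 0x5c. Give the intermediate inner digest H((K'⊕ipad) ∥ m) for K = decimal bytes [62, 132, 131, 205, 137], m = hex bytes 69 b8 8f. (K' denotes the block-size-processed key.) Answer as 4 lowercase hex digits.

34a5

Key decimal bytes [62, 132, 131, 205, 137] = 3e 84 83 cd 89 is exactly B = 5 bytes: K' = 3e 84 83 cd 89.
K' ⊕ ipad = 08 b2 b5 fb bf.
Inner input = 08 b2 b5 fb bf ∥ 69 b8 8f.
Inner hash: even-index sum = 564 mod 256 = 52; odd-index sum = 677 mod 256 = 165 → 34 a5.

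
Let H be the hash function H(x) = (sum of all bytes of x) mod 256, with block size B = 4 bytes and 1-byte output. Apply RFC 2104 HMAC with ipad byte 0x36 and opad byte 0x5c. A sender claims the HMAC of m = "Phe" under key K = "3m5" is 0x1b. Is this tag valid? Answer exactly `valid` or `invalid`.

valid

Key "3m5" = 33 6d 35 is 3 bytes ≤ B = 4; zero-pad to 4 bytes: K' = 33 6d 35 00.
K' ⊕ ipad = 05 5b 03 36; K' ⊕ opad = 6f 31 69 5c.
Inner hash: sum = 5+91+3+54+80+104+101 = 438; mod 256 = 182 → b6.
Outer hash (recomputed tag): sum = 111+49+105+92+182 = 539; mod 256 = 27 → 1b.
Recomputed tag = 1b; claimed = 1b → match.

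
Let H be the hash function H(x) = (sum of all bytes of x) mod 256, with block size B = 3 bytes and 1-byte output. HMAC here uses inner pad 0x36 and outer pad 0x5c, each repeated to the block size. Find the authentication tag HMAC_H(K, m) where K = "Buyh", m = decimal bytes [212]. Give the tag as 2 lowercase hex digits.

Key "Buyh" = 42 75 79 68 is 4 bytes > B = 3, so hash it first: H(key) = 98, then zero-pad to 3 bytes: K' = 98 00 00.
K' ⊕ ipad = ae 36 36.  K' ⊕ opad = c4 5c 5c.
Inner input = (K'⊕ipad) ∥ m = ae 36 36 ∥ d4.
Inner hash: sum = 174+54+54+212 = 494; mod 256 = 238 → ee.
Outer input = (K'⊕opad) ∥ inner = c4 5c 5c ∥ ee.
Outer hash (tag): sum = 196+92+92+238 = 618; mod 256 = 106 → 6a.

6a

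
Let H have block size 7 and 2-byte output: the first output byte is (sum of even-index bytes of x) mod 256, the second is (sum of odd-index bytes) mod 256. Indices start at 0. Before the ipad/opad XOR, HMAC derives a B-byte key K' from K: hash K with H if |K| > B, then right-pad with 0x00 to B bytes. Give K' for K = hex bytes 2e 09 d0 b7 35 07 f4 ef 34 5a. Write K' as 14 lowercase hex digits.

|K| = 10 > B = 7, so first hash the key.
H(K): even-index sum = 603 mod 256 = 91; odd-index sum = 528 mod 256 = 16 → 5b 10.
Zero-pad H(K) = 5b 10 to 7 bytes: K' = 5b 10 00 00 00 00 00.

5b100000000000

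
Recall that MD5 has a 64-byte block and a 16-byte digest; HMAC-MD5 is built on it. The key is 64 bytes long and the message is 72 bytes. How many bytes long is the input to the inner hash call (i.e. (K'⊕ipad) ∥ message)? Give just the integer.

Key is 64 ≤ 64 bytes, zero-padded: |K'| = 64.
Inner input = (K'⊕ipad) ∥ m → 64 + 72 = 136 bytes.

136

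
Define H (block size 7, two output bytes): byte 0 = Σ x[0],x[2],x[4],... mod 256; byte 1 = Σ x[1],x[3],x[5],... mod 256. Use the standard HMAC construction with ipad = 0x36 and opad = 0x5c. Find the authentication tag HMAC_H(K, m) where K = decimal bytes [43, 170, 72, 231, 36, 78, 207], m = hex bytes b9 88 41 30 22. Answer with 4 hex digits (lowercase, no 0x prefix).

9721

Key decimal bytes [43, 170, 72, 231, 36, 78, 207] = 2b aa 48 e7 24 4e cf is exactly B = 7 bytes: K' = 2b aa 48 e7 24 4e cf.
K' ⊕ ipad = 1d 9c 7e d1 12 78 f9.  K' ⊕ opad = 77 f6 14 bb 78 12 93.
Inner input = (K'⊕ipad) ∥ m = 1d 9c 7e d1 12 78 f9 ∥ b9 88 41 30 22.
Inner hash: even-index sum = 606 mod 256 = 94; odd-index sum = 769 mod 256 = 1 → 5e 01.
Outer input = (K'⊕opad) ∥ inner = 77 f6 14 bb 78 12 93 ∥ 5e 01.
Outer hash (tag): even-index sum = 407 mod 256 = 151; odd-index sum = 545 mod 256 = 33 → 97 21.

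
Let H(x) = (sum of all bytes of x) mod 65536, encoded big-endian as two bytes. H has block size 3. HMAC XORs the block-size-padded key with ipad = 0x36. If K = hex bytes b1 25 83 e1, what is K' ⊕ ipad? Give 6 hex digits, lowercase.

340c36

Key hex bytes b1 25 83 e1 is 4 bytes > B = 3, so hash it first: H(key) = 02 3a, then zero-pad to 3 bytes: K' = 02 3a 00.
XOR each byte with 0x36: 02⊕36=34, 3a⊕36=0c, 00⊕36=36.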